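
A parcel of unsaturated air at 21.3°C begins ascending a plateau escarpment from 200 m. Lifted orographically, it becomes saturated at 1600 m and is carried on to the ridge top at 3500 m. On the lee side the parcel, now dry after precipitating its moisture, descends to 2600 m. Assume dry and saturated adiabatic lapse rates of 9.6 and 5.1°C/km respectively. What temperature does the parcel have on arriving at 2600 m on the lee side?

From 200 m to 1600 m (dry): cools by 9.6 × 1.4 = 13.44°C, giving 7.86°C.
From 1600 m to 3500 m (saturated): cools by 5.1 × 1.9 = 9.69°C, giving -1.83°C.
From 3500 m to 2600 m (dry descent): warms by 9.6 × 0.9 = 8.64°C, giving 6.81°C.

6.81°C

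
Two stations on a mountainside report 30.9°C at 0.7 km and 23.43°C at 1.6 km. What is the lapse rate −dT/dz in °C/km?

Γ = −ΔT/Δz = (30.9 − 23.43) / (1600 − 700) m
  = 7.47°C / 0.9 km = 8.3°C/km

8.3°C/km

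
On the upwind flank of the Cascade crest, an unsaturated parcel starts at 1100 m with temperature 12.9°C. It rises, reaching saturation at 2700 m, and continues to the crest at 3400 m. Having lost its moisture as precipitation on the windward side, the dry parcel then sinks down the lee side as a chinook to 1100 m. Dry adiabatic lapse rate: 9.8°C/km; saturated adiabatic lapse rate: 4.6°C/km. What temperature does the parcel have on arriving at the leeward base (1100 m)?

Dry to 2700 m: -9.8 × 1.6 km = -15.68°C, so T = -2.78°C.
Saturated to 3400 m: -4.6 × 0.7 km = -3.22°C, so T = -6°C.
Dry descent to 1100 m: +9.8 × 2.3 km = +22.54°C, so T = 16.54°C.

16.54°C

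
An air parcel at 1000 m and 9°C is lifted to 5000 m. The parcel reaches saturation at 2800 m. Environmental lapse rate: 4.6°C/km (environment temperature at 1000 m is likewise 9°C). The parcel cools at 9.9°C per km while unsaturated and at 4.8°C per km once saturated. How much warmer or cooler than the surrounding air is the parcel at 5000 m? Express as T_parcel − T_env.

Parcel:
  1000 → 2800 m (dry, 9.9°C/km): ΔT = -9.9 × 1.8 = -17.82°C → T = -8.82°C
  2800 → 5000 m (saturated, 4.8°C/km): ΔT = -4.8 × 2.2 = -10.56°C → T = -19.38°C
Environment:
  1000 → 5000 m (environment, 4.6°C/km): ΔT = -4.6 × 4 = -18.4°C → T = -9.4°C
T_parcel − T_env = -19.38 − (-9.4) = -9.98°C

-9.98°C (parcel cooler than environment)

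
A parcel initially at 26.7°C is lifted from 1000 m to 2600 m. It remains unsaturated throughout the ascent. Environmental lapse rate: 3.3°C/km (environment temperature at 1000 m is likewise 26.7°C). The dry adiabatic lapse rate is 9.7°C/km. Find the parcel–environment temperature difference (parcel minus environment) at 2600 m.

Parcel:
  1000 → 2600 m (dry, 9.7°C/km): ΔT = -9.7 × 1.6 = -15.52°C → T = 11.18°C
Environment:
  1000 → 2600 m (environment, 3.3°C/km): ΔT = -3.3 × 1.6 = -5.28°C → T = 21.42°C
T_parcel − T_env = 11.18 − 21.42 = -10.24°C

-10.24°C (parcel cooler than environment)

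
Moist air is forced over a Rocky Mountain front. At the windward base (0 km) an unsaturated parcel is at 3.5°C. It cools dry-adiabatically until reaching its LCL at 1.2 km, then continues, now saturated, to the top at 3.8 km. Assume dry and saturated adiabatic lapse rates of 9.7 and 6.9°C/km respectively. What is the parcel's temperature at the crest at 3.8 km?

-26.08°C

0 → 1200 m (dry, 9.7°C/km): ΔT = -9.7 × 1.2 = -11.64°C → T = -8.14°C
1200 → 3800 m (saturated, 6.9°C/km): ΔT = -6.9 × 2.6 = -17.94°C → T = -26.08°C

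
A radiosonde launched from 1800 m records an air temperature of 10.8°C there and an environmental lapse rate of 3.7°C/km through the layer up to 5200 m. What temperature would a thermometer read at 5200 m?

1800 → 5200 m (environmental, 3.7°C/km): ΔT = -3.7 × 3.4 = -12.58°C → T = -1.78°C

-1.78°C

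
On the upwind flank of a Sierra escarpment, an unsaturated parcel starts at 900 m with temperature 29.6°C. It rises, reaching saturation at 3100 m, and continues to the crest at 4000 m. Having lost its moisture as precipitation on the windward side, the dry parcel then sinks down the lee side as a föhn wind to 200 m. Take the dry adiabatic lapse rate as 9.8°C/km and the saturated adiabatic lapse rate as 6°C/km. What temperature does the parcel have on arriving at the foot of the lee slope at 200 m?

39.88°C

900–3100 m, dry: Δz = 2.2 km ⇒ ΔT = -21.56°C; T = 8.04°C
3100–4000 m, saturated: Δz = 0.9 km ⇒ ΔT = -5.4°C; T = 2.64°C
4000–200 m, dry descent: Δz = 3.8 km ⇒ ΔT = +37.24°C; T = 39.88°C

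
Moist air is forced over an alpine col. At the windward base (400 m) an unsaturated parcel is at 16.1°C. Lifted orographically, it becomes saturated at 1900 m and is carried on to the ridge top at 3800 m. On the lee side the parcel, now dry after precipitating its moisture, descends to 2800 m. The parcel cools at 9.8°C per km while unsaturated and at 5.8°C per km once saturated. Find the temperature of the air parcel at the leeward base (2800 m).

Dry to 1900 m: -9.8 × 1.5 km = -14.7°C, so T = 1.4°C.
Saturated to 3800 m: -5.8 × 1.9 km = -11.02°C, so T = -9.62°C.
Dry descent to 2800 m: +9.8 × 1 km = +9.8°C, so T = 0.18°C.

0.18°C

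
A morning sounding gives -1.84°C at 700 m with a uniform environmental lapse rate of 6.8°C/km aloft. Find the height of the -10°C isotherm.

1900 m

Height above start = (-1.84 − (-10)) / 6.8 = 1.2 km
Altitude = 700 m + 1200 m = 1900 m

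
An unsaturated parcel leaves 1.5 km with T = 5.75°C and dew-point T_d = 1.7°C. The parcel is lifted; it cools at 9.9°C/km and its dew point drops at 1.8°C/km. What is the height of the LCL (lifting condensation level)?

2 km

T and T_d converge at 9.9 − 1.8 = 8.1°C per km
Height above start = (5.75 − 1.7) / 8.1 = 0.5 km
LCL altitude = 1500 m + 500 m = 2000 m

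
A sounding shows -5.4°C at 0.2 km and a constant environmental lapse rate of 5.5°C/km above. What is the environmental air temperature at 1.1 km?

Environmental to 1100 m: -5.5 × 0.9 km = -4.95°C, so T = -10.35°C.

-10.35°C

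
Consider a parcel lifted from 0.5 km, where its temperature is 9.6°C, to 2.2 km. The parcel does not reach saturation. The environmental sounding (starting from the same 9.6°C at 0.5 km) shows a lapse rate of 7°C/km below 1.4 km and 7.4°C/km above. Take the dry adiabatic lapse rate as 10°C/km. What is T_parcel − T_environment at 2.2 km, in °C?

Parcel:
  500–2200 m, dry: Δz = 1.7 km ⇒ ΔT = -17°C; T = -7.4°C
Environment:
  500–1400 m, environment, lower layer: Δz = 0.9 km ⇒ ΔT = -6.3°C; T = 3.3°C
  1400–2200 m, environment, upper layer: Δz = 0.8 km ⇒ ΔT = -5.92°C; T = -2.62°C
T_parcel − T_env = -7.4 − (-2.62) = -4.78°C

-4.78°C (parcel cooler than environment)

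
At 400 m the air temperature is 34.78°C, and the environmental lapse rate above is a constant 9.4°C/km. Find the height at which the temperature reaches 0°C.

Height above start = (34.78 − 0) / 9.4 = 3.7 km
Altitude = 400 m + 3700 m = 4100 m

4100 m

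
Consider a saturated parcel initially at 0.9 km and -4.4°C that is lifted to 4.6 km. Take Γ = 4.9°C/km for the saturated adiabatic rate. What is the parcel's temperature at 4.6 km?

-22.53°C

Saturated adiabatic to 4600 m: -4.9 × 3.7 km = -18.13°C, so T = -22.53°C.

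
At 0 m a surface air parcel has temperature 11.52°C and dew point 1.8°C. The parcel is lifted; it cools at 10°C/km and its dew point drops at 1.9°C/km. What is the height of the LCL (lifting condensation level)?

1200 m

T and T_d converge at 10 − 1.9 = 8.1°C per km
Height above start = (11.52 − 1.8) / 8.1 = 1.2 km
LCL altitude = 0 m + 1200 m = 1200 m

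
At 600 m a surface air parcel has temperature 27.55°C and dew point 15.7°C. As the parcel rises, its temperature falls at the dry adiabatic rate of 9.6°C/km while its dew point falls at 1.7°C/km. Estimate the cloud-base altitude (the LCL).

T and T_d converge at 9.6 − 1.7 = 7.9°C per km
Height above start = (27.55 − 15.7) / 7.9 = 1.5 km
LCL altitude = 600 m + 1500 m = 2100 m

2100 m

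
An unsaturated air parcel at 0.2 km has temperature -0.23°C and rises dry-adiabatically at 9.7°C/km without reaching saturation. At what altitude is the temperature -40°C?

Height above start = (-0.23 − (-40)) / 9.7 = 4.1 km
Altitude = 200 m + 4100 m = 4300 m

4.3 km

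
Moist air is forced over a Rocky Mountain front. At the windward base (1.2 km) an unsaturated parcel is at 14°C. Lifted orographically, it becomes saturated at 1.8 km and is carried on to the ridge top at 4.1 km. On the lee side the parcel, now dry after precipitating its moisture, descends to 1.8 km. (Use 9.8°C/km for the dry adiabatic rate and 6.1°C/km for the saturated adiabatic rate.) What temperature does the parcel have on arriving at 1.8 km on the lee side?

16.63°C

1200 → 1800 m (dry, 9.8°C/km): ΔT = -9.8 × 0.6 = -5.88°C → T = 8.12°C
1800 → 4100 m (saturated, 6.1°C/km): ΔT = -6.1 × 2.3 = -14.03°C → T = -5.91°C
4100 → 1800 m (dry descent, 9.8°C/km): ΔT = +9.8 × 2.3 = +22.54°C → T = 16.63°C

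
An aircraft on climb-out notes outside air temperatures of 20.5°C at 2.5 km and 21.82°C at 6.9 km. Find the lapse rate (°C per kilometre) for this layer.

-0.3°C/km

Γ = −ΔT/Δz = (20.5 − 21.82) / (6900 − 2500) m
  = -1.32°C / 4.4 km = -0.3°C/km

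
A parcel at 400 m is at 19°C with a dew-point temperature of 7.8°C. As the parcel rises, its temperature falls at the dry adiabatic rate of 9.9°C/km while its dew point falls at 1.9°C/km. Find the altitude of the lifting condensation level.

1800 m

T and T_d converge at 9.9 − 1.9 = 8°C per km
Height above start = (19 − 7.8) / 8 = 1.4 km
LCL altitude = 400 m + 1400 m = 1800 m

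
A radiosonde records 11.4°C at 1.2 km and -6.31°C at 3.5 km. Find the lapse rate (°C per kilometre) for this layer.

7.7°C/km

Γ = −ΔT/Δz = (11.4 − (-6.31)) / (3500 − 1200) m
  = 17.71°C / 2.3 km = 7.7°C/km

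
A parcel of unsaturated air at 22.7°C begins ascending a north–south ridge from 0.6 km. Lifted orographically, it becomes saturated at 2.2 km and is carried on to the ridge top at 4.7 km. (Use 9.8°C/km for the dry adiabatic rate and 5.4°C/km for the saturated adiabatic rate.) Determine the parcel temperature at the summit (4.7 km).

From 600 m to 2200 m (dry): cools by 9.8 × 1.6 = 15.68°C, giving 7.02°C.
From 2200 m to 4700 m (saturated): cools by 5.4 × 2.5 = 13.5°C, giving -6.48°C.

-6.48°C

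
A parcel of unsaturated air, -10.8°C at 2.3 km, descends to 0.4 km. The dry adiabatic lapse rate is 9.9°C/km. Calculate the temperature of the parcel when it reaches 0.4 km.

8.01°C

2300–400 m, dry adiabatic: Δz = 1.9 km ⇒ ΔT = +18.81°C; T = 8.01°C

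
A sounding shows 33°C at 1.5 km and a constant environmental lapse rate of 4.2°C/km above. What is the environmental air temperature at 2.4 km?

29.22°C

1500–2400 m, environmental: Δz = 0.9 km ⇒ ΔT = -3.78°C; T = 29.22°C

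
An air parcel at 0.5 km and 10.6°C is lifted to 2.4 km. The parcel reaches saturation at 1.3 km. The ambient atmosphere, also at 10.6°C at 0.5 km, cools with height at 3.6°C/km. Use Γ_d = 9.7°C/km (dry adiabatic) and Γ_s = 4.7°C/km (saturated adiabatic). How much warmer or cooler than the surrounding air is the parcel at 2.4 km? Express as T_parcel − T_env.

Parcel:
  Dry to 1300 m: -9.7 × 0.8 km = -7.76°C, so T = 2.84°C.
  Saturated to 2400 m: -4.7 × 1.1 km = -5.17°C, so T = -2.33°C.
Environment:
  Environment to 2400 m: -3.6 × 1.9 km = -6.84°C, so T = 3.76°C.
T_parcel − T_env = -2.33 − 3.76 = -6.09°C

-6.09°C (parcel cooler than environment)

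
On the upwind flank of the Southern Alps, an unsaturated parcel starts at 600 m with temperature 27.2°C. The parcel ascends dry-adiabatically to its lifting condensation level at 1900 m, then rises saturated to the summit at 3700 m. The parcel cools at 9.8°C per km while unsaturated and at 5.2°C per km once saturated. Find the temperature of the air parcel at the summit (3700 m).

600 → 1900 m (dry, 9.8°C/km): ΔT = -9.8 × 1.3 = -12.74°C → T = 14.46°C
1900 → 3700 m (saturated, 5.2°C/km): ΔT = -5.2 × 1.8 = -9.36°C → T = 5.1°C

5.1°C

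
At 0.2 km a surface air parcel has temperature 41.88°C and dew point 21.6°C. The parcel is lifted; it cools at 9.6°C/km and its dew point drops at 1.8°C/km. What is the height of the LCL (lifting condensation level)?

2.8 km

T and T_d converge at 9.6 − 1.8 = 7.8°C per km
Height above start = (41.88 − 21.6) / 7.8 = 2.6 km
LCL altitude = 200 m + 2600 m = 2800 m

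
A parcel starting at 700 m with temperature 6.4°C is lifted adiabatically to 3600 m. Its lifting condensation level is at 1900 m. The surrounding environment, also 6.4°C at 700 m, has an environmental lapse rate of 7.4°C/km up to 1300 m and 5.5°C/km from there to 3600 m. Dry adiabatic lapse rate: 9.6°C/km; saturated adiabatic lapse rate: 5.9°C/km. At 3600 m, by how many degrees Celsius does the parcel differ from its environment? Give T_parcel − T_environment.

Parcel:
  700 → 1900 m (dry, 9.6°C/km): ΔT = -9.6 × 1.2 = -11.52°C → T = -5.12°C
  1900 → 3600 m (saturated, 5.9°C/km): ΔT = -5.9 × 1.7 = -10.03°C → T = -15.15°C
Environment:
  700 → 1300 m (environment, lower layer, 7.4°C/km): ΔT = -7.4 × 0.6 = -4.44°C → T = 1.96°C
  1300 → 3600 m (environment, upper layer, 5.5°C/km): ΔT = -5.5 × 2.3 = -12.65°C → T = -10.69°C
T_parcel − T_env = -15.15 − (-10.69) = -4.46°C

-4.46°C (parcel cooler than environment)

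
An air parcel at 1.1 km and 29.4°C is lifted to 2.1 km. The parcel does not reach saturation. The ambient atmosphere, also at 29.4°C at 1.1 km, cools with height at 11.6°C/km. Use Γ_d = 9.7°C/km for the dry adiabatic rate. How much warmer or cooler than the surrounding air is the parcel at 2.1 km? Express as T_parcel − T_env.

Parcel:
  Dry to 2100 m: -9.7 × 1 km = -9.7°C, so T = 19.7°C.
Environment:
  Environment to 2100 m: -11.6 × 1 km = -11.6°C, so T = 17.8°C.
T_parcel − T_env = 19.7 − 17.8 = +1.9°C

+1.9°C (parcel warmer than environment)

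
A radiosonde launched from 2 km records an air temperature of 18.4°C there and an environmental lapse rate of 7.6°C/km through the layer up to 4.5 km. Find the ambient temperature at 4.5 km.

2000 → 4500 m (environmental, 7.6°C/km): ΔT = -7.6 × 2.5 = -19°C → T = -0.6°C

-0.6°C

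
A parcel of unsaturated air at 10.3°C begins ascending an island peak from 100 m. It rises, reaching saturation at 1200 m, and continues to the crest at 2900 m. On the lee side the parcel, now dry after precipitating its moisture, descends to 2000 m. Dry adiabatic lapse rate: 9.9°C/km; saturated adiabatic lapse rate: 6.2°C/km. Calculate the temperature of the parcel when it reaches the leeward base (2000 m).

From 100 m to 1200 m (dry): cools by 9.9 × 1.1 = 10.89°C, giving -0.59°C.
From 1200 m to 2900 m (saturated): cools by 6.2 × 1.7 = 10.54°C, giving -11.13°C.
From 2900 m to 2000 m (dry descent): warms by 9.9 × 0.9 = 8.91°C, giving -2.22°C.

-2.22°C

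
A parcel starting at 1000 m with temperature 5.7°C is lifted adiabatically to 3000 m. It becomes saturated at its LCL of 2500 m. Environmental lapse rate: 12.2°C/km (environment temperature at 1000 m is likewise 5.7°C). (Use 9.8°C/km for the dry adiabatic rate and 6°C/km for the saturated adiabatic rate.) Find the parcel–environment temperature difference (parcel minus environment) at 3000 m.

+6.7°C (parcel warmer than environment)

Parcel:
  1000–2500 m, dry: Δz = 1.5 km ⇒ ΔT = -14.7°C; T = -9°C
  2500–3000 m, saturated: Δz = 0.5 km ⇒ ΔT = -3°C; T = -12°C
Environment:
  1000–3000 m, environment: Δz = 2 km ⇒ ΔT = -24.4°C; T = -18.7°C
T_parcel − T_env = -12 − (-18.7) = +6.7°C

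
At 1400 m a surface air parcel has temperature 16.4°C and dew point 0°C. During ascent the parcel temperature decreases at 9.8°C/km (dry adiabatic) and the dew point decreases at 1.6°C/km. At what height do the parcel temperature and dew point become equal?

3400 m

T and T_d converge at 9.8 − 1.6 = 8.2°C per km
Height above start = (16.4 − 0) / 8.2 = 2 km
LCL altitude = 1400 m + 2000 m = 3400 m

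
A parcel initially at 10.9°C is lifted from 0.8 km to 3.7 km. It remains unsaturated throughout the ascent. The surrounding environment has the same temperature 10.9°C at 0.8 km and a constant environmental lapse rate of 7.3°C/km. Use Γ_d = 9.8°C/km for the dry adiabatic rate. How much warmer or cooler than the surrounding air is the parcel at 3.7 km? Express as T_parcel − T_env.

-7.25°C (parcel cooler than environment)

Parcel:
  800 → 3700 m (dry, 9.8°C/km): ΔT = -9.8 × 2.9 = -28.42°C → T = -17.52°C
Environment:
  800 → 3700 m (environment, 7.3°C/km): ΔT = -7.3 × 2.9 = -21.17°C → T = -10.27°C
T_parcel − T_env = -17.52 − (-10.27) = -7.25°C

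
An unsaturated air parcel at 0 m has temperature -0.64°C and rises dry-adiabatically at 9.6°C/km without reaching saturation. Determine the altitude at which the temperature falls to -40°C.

Height above start = (-0.64 − (-40)) / 9.6 = 4.1 km
Altitude = 0 m + 4100 m = 4100 m

4100 m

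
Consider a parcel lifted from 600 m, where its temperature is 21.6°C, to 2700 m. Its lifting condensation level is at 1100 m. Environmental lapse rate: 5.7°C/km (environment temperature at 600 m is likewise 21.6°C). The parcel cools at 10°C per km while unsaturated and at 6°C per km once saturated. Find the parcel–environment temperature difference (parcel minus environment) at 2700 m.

Parcel:
  600 → 1100 m (dry, 10°C/km): ΔT = -10 × 0.5 = -5°C → T = 16.6°C
  1100 → 2700 m (saturated, 6°C/km): ΔT = -6 × 1.6 = -9.6°C → T = 7°C
Environment:
  600 → 2700 m (environment, 5.7°C/km): ΔT = -5.7 × 2.1 = -11.97°C → T = 9.63°C
T_parcel − T_env = 7 − 9.63 = -2.63°C

-2.63°C (parcel cooler than environment)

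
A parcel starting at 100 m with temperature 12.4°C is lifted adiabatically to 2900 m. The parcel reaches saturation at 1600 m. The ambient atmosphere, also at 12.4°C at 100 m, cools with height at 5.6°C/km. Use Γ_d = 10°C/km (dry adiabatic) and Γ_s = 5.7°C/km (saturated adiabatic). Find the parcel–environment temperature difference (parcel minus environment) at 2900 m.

Parcel:
  Dry to 1600 m: -10 × 1.5 km = -15°C, so T = -2.6°C.
  Saturated to 2900 m: -5.7 × 1.3 km = -7.41°C, so T = -10.01°C.
Environment:
  Environment to 2900 m: -5.6 × 2.8 km = -15.68°C, so T = -3.28°C.
T_parcel − T_env = -10.01 − (-3.28) = -6.73°C

-6.73°C (parcel cooler than environment)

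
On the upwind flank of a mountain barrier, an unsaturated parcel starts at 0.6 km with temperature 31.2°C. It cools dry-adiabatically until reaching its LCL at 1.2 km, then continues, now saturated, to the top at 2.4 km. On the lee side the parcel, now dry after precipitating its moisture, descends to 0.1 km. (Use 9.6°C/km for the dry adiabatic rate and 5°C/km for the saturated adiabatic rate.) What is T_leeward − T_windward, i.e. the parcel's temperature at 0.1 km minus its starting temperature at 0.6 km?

+10.32°C

600 → 1200 m (dry, 9.6°C/km): ΔT = -9.6 × 0.6 = -5.76°C → T = 25.44°C
1200 → 2400 m (saturated, 5°C/km): ΔT = -5 × 1.2 = -6°C → T = 19.44°C
2400 → 100 m (dry descent, 9.6°C/km): ΔT = +9.6 × 2.3 = +22.08°C → T = 41.52°C
Net change vs windward start: 41.52 − 31.2 = +10.32°C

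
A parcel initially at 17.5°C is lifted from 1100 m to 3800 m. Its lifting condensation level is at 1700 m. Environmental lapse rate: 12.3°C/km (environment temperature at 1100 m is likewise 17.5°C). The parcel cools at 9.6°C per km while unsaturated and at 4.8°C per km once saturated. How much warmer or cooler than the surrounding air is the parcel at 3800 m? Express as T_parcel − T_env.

+17.37°C (parcel warmer than environment)

Parcel:
  1100 → 1700 m (dry, 9.6°C/km): ΔT = -9.6 × 0.6 = -5.76°C → T = 11.74°C
  1700 → 3800 m (saturated, 4.8°C/km): ΔT = -4.8 × 2.1 = -10.08°C → T = 1.66°C
Environment:
  1100 → 3800 m (environment, 12.3°C/km): ΔT = -12.3 × 2.7 = -33.21°C → T = -15.71°C
T_parcel − T_env = 1.66 − (-15.71) = +17.37°C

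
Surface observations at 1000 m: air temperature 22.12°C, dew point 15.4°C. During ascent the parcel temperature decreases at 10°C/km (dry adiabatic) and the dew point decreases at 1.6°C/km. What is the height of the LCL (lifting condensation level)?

T and T_d converge at 10 − 1.6 = 8.4°C per km
Height above start = (22.12 − 15.4) / 8.4 = 0.8 km
LCL altitude = 1000 m + 800 m = 1800 m

1800 m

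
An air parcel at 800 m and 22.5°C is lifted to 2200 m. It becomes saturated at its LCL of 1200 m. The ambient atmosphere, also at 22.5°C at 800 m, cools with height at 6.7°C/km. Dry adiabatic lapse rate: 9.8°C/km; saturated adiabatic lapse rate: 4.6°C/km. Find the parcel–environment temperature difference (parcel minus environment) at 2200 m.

+0.86°C (parcel warmer than environment)

Parcel:
  800 → 1200 m (dry, 9.8°C/km): ΔT = -9.8 × 0.4 = -3.92°C → T = 18.58°C
  1200 → 2200 m (saturated, 4.6°C/km): ΔT = -4.6 × 1 = -4.6°C → T = 13.98°C
Environment:
  800 → 2200 m (environment, 6.7°C/km): ΔT = -6.7 × 1.4 = -9.38°C → T = 13.12°C
T_parcel − T_env = 13.98 − 13.12 = +0.86°C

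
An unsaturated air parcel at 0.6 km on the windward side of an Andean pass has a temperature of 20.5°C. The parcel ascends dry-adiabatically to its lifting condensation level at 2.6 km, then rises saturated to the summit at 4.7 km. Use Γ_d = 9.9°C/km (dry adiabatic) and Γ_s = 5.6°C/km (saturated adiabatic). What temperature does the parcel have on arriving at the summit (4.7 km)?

-11.06°C

From 600 m to 2600 m (dry): cools by 9.9 × 2 = 19.8°C, giving 0.7°C.
From 2600 m to 4700 m (saturated): cools by 5.6 × 2.1 = 11.76°C, giving -11.06°C.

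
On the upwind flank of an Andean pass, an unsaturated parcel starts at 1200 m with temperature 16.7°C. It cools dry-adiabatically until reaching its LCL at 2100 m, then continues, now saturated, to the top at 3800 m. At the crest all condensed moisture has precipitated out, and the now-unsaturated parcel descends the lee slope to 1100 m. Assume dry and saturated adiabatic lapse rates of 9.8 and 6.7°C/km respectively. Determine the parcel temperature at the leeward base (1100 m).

22.95°C

1200–2100 m, dry: Δz = 0.9 km ⇒ ΔT = -8.82°C; T = 7.88°C
2100–3800 m, saturated: Δz = 1.7 km ⇒ ΔT = -11.39°C; T = -3.51°C
3800–1100 m, dry descent: Δz = 2.7 km ⇒ ΔT = +26.46°C; T = 22.95°C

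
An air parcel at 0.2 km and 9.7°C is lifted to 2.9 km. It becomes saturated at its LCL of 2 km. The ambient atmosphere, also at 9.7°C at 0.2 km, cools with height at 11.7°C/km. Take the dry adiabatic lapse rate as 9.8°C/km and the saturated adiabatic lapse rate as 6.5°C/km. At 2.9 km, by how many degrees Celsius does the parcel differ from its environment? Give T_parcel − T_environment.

+8.1°C (parcel warmer than environment)

Parcel:
  200–2000 m, dry: Δz = 1.8 km ⇒ ΔT = -17.64°C; T = -7.94°C
  2000–2900 m, saturated: Δz = 0.9 km ⇒ ΔT = -5.85°C; T = -13.79°C
Environment:
  200–2900 m, environment: Δz = 2.7 km ⇒ ΔT = -31.59°C; T = -21.89°C
T_parcel − T_env = -13.79 − (-21.89) = +8.1°C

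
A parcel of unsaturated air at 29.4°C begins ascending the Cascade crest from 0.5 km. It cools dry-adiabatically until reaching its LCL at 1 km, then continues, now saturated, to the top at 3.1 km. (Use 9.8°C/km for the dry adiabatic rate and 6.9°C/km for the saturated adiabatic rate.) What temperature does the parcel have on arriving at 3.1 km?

500–1000 m, dry: Δz = 0.5 km ⇒ ΔT = -4.9°C; T = 24.5°C
1000–3100 m, saturated: Δz = 2.1 km ⇒ ΔT = -14.49°C; T = 10.01°C

10.01°C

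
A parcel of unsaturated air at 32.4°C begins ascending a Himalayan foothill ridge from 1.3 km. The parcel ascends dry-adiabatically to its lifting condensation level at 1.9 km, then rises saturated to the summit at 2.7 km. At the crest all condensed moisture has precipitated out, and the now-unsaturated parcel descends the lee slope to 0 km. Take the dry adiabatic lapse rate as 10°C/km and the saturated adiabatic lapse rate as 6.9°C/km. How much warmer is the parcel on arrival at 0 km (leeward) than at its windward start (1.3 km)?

+15.48°C

Dry to 1900 m: -10 × 0.6 km = -6°C, so T = 26.4°C.
Saturated to 2700 m: -6.9 × 0.8 km = -5.52°C, so T = 20.88°C.
Dry descent to 0 m: +10 × 2.7 km = +27°C, so T = 47.88°C.
Net change vs windward start: 47.88 − 32.4 = +15.48°C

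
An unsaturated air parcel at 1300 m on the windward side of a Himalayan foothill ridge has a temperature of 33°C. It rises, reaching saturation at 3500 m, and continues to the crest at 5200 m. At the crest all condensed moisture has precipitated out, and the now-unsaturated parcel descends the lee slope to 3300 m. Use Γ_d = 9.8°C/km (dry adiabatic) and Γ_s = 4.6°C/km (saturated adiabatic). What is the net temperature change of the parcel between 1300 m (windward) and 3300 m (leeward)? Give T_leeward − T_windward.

1300 → 3500 m (dry, 9.8°C/km): ΔT = -9.8 × 2.2 = -21.56°C → T = 11.44°C
3500 → 5200 m (saturated, 4.6°C/km): ΔT = -4.6 × 1.7 = -7.82°C → T = 3.62°C
5200 → 3300 m (dry descent, 9.8°C/km): ΔT = +9.8 × 1.9 = +18.62°C → T = 22.24°C
Net change vs windward start: 22.24 − 33 = -10.76°C

-10.76°C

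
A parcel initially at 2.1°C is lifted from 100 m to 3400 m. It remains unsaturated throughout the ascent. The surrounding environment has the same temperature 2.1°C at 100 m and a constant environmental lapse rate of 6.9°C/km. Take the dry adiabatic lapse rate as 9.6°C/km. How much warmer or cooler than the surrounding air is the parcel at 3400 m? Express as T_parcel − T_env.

-8.91°C (parcel cooler than environment)

Parcel:
  Dry to 3400 m: -9.6 × 3.3 km = -31.68°C, so T = -29.58°C.
Environment:
  Environment to 3400 m: -6.9 × 3.3 km = -22.77°C, so T = -20.67°C.
T_parcel − T_env = -29.58 − (-20.67) = -8.91°C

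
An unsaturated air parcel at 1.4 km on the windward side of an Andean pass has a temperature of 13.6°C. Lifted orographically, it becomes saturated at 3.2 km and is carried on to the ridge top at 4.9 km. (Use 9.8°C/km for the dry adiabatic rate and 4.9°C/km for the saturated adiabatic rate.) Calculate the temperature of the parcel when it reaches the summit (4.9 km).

-12.37°C

Dry to 3200 m: -9.8 × 1.8 km = -17.64°C, so T = -4.04°C.
Saturated to 4900 m: -4.9 × 1.7 km = -8.33°C, so T = -12.37°C.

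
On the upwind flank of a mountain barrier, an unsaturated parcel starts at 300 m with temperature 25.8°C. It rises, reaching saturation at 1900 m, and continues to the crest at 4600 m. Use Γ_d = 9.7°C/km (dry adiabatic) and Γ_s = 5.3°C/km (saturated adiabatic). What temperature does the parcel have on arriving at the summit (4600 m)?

From 300 m to 1900 m (dry): cools by 9.7 × 1.6 = 15.52°C, giving 10.28°C.
From 1900 m to 4600 m (saturated): cools by 5.3 × 2.7 = 14.31°C, giving -4.03°C.

-4.03°C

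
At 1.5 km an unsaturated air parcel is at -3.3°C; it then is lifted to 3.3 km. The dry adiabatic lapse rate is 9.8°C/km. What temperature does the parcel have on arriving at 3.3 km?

-20.94°C

From 1500 m to 3300 m (dry adiabatic): cools by 9.8 × 1.8 = 17.64°C, giving -20.94°C.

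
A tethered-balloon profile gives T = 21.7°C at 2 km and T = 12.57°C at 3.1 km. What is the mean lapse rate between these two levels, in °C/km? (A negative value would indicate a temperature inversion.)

Γ = −ΔT/Δz = (21.7 − 12.57) / (3100 − 2000) m
  = 9.13°C / 1.1 km = 8.3°C/km

8.3°C/km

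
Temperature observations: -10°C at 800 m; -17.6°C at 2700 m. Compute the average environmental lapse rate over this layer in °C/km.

Γ = −ΔT/Δz = (-10 − (-17.6)) / (2700 − 800) m
  = 7.6°C / 1.9 km = 4°C/km

4°C/km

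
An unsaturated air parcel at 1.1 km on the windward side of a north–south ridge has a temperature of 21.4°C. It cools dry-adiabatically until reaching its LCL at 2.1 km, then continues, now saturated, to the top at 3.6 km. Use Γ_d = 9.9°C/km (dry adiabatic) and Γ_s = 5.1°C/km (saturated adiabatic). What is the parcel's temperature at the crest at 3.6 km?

1100 → 2100 m (dry, 9.9°C/km): ΔT = -9.9 × 1 = -9.9°C → T = 11.5°C
2100 → 3600 m (saturated, 5.1°C/km): ΔT = -5.1 × 1.5 = -7.65°C → T = 3.85°C

3.85°C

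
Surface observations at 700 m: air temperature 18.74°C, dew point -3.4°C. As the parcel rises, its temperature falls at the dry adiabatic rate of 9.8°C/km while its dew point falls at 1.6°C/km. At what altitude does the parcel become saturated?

3400 m

T and T_d converge at 9.8 − 1.6 = 8.2°C per km
Height above start = (18.74 − (-3.4)) / 8.2 = 2.7 km
LCL altitude = 700 m + 2700 m = 3400 m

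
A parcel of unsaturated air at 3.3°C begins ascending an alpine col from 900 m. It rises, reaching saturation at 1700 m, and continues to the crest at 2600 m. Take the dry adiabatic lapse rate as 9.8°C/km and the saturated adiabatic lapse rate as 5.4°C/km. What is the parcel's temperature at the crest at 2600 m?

Dry to 1700 m: -9.8 × 0.8 km = -7.84°C, so T = -4.54°C.
Saturated to 2600 m: -5.4 × 0.9 km = -4.86°C, so T = -9.4°C.

-9.4°C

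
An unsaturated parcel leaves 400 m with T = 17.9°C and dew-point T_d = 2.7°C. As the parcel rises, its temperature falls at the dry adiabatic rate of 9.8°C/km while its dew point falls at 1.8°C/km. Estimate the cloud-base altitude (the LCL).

2300 m

T and T_d converge at 9.8 − 1.8 = 8°C per km
Height above start = (17.9 − 2.7) / 8 = 1.9 km
LCL altitude = 400 m + 1900 m = 2300 m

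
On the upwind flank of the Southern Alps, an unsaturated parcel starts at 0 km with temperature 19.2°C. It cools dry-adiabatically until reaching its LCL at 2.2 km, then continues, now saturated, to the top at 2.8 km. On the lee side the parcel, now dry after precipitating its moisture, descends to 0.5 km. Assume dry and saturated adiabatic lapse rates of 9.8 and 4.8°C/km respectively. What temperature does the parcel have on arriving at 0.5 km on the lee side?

0–2200 m, dry: Δz = 2.2 km ⇒ ΔT = -21.56°C; T = -2.36°C
2200–2800 m, saturated: Δz = 0.6 km ⇒ ΔT = -2.88°C; T = -5.24°C
2800–500 m, dry descent: Δz = 2.3 km ⇒ ΔT = +22.54°C; T = 17.3°C

17.3°C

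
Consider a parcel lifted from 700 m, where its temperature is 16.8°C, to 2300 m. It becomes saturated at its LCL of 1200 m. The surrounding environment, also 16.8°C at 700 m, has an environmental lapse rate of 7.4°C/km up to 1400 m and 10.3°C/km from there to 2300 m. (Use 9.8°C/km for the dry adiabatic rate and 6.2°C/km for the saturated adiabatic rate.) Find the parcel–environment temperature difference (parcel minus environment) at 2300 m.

Parcel:
  From 700 m to 1200 m (dry): cools by 9.8 × 0.5 = 4.9°C, giving 11.9°C.
  From 1200 m to 2300 m (saturated): cools by 6.2 × 1.1 = 6.82°C, giving 5.08°C.
Environment:
  From 700 m to 1400 m (environment, lower layer): cools by 7.4 × 0.7 = 5.18°C, giving 11.62°C.
  From 1400 m to 2300 m (environment, upper layer): cools by 10.3 × 0.9 = 9.27°C, giving 2.35°C.
T_parcel − T_env = 5.08 − 2.35 = +2.73°C

+2.73°C (parcel warmer than environment)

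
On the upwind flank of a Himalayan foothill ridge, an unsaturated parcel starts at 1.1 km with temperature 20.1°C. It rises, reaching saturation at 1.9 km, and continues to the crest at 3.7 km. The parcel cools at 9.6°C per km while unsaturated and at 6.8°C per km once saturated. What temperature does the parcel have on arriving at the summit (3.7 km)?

0.18°C

From 1100 m to 1900 m (dry): cools by 9.6 × 0.8 = 7.68°C, giving 12.42°C.
From 1900 m to 3700 m (saturated): cools by 6.8 × 1.8 = 12.24°C, giving 0.18°C.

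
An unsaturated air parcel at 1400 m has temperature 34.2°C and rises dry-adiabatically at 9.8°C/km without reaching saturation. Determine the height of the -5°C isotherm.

Height above start = (34.2 − (-5)) / 9.8 = 4 km
Altitude = 1400 m + 4000 m = 5400 m

5400 m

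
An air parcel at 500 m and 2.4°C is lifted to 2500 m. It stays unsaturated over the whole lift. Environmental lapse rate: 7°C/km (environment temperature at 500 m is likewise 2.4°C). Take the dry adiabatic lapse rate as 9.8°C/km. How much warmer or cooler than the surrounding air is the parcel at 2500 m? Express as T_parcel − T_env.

-5.6°C (parcel cooler than environment)

Parcel:
  Dry to 2500 m: -9.8 × 2 km = -19.6°C, so T = -17.2°C.
Environment:
  Environment to 2500 m: -7 × 2 km = -14°C, so T = -11.6°C.
T_parcel − T_env = -17.2 − (-11.6) = -5.6°C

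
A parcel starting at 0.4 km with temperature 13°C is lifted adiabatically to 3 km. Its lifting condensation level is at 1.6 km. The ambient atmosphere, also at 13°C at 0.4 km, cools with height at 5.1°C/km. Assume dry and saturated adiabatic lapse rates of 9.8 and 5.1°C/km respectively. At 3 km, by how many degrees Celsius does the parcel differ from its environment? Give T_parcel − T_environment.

Parcel:
  400 → 1600 m (dry, 9.8°C/km): ΔT = -9.8 × 1.2 = -11.76°C → T = 1.24°C
  1600 → 3000 m (saturated, 5.1°C/km): ΔT = -5.1 × 1.4 = -7.14°C → T = -5.9°C
Environment:
  400 → 3000 m (environment, 5.1°C/km): ΔT = -5.1 × 2.6 = -13.26°C → T = -0.26°C
T_parcel − T_env = -5.9 − (-0.26) = -5.64°C

-5.64°C (parcel cooler than environment)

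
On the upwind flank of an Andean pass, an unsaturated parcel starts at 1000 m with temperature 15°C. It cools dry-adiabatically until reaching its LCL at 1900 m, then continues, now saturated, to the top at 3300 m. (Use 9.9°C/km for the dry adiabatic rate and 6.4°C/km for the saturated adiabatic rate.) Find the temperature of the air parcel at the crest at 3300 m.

-2.87°C

From 1000 m to 1900 m (dry): cools by 9.9 × 0.9 = 8.91°C, giving 6.09°C.
From 1900 m to 3300 m (saturated): cools by 6.4 × 1.4 = 8.96°C, giving -2.87°C.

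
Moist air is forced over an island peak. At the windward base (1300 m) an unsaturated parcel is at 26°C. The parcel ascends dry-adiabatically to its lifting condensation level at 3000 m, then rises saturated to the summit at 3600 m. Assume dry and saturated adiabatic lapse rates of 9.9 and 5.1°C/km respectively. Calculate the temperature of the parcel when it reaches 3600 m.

From 1300 m to 3000 m (dry): cools by 9.9 × 1.7 = 16.83°C, giving 9.17°C.
From 3000 m to 3600 m (saturated): cools by 5.1 × 0.6 = 3.06°C, giving 6.11°C.

6.11°C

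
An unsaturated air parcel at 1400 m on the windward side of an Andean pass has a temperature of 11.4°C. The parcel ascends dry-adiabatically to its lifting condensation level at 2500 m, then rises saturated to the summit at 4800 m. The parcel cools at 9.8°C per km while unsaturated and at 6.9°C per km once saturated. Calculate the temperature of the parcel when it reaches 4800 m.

1400 → 2500 m (dry, 9.8°C/km): ΔT = -9.8 × 1.1 = -10.78°C → T = 0.62°C
2500 → 4800 m (saturated, 6.9°C/km): ΔT = -6.9 × 2.3 = -15.87°C → T = -15.25°C

-15.25°C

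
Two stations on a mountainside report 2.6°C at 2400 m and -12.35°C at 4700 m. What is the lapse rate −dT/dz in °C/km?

6.5°C/km

Γ = −ΔT/Δz = (2.6 − (-12.35)) / (4700 − 2400) m
  = 14.95°C / 2.3 km = 6.5°C/km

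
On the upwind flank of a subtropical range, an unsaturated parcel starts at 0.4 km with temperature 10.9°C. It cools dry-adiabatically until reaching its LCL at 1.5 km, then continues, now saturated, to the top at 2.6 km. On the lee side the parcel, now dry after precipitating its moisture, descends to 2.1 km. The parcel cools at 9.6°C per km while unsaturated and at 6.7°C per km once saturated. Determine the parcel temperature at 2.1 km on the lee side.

-2.23°C

400–1500 m, dry: Δz = 1.1 km ⇒ ΔT = -10.56°C; T = 0.34°C
1500–2600 m, saturated: Δz = 1.1 km ⇒ ΔT = -7.37°C; T = -7.03°C
2600–2100 m, dry descent: Δz = 0.5 km ⇒ ΔT = +4.8°C; T = -2.23°C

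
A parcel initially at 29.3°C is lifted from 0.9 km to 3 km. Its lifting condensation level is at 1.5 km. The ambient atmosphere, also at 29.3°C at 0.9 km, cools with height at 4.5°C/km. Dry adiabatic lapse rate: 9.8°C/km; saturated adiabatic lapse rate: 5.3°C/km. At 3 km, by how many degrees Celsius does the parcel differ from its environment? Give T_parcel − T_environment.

Parcel:
  900 → 1500 m (dry, 9.8°C/km): ΔT = -9.8 × 0.6 = -5.88°C → T = 23.42°C
  1500 → 3000 m (saturated, 5.3°C/km): ΔT = -5.3 × 1.5 = -7.95°C → T = 15.47°C
Environment:
  900 → 3000 m (environment, 4.5°C/km): ΔT = -4.5 × 2.1 = -9.45°C → T = 19.85°C
T_parcel − T_env = 15.47 − 19.85 = -4.38°C

-4.38°C (parcel cooler than environment)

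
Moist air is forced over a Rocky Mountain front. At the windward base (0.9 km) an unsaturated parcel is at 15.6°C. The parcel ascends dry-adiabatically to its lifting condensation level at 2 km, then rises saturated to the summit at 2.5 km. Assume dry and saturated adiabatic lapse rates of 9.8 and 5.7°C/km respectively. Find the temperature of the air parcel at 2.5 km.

1.97°C

900–2000 m, dry: Δz = 1.1 km ⇒ ΔT = -10.78°C; T = 4.82°C
2000–2500 m, saturated: Δz = 0.5 km ⇒ ΔT = -2.85°C; T = 1.97°C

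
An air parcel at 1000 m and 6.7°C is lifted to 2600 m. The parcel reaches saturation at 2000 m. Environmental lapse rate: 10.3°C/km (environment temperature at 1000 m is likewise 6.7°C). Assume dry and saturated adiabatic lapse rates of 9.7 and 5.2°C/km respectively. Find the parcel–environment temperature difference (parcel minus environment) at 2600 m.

+3.66°C (parcel warmer than environment)

Parcel:
  Dry to 2000 m: -9.7 × 1 km = -9.7°C, so T = -3°C.
  Saturated to 2600 m: -5.2 × 0.6 km = -3.12°C, so T = -6.12°C.
Environment:
  Environment to 2600 m: -10.3 × 1.6 km = -16.48°C, so T = -9.78°C.
T_parcel − T_env = -6.12 − (-9.78) = +3.66°C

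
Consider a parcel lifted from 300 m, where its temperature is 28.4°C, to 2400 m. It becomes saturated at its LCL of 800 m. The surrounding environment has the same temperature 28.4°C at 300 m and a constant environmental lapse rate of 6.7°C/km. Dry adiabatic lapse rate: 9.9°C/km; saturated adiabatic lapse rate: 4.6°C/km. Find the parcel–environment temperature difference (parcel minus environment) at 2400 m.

+1.76°C (parcel warmer than environment)

Parcel:
  From 300 m to 800 m (dry): cools by 9.9 × 0.5 = 4.95°C, giving 23.45°C.
  From 800 m to 2400 m (saturated): cools by 4.6 × 1.6 = 7.36°C, giving 16.09°C.
Environment:
  From 300 m to 2400 m (environment): cools by 6.7 × 2.1 = 14.07°C, giving 14.33°C.
T_parcel − T_env = 16.09 − 14.33 = +1.76°C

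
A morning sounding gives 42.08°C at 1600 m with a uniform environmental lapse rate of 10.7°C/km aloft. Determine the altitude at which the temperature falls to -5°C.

6000 m

Height above start = (42.08 − (-5)) / 10.7 = 4.4 km
Altitude = 1600 m + 4400 m = 6000 m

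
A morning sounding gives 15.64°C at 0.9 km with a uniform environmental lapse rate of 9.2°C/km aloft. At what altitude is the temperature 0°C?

2.6 km

Height above start = (15.64 − 0) / 9.2 = 1.7 km
Altitude = 900 m + 1700 m = 2600 m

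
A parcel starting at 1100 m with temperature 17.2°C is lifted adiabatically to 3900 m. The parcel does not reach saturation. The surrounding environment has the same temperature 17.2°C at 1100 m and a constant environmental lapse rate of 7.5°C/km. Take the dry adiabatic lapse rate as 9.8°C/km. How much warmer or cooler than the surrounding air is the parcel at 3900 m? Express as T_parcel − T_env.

-6.44°C (parcel cooler than environment)

Parcel:
  1100 → 3900 m (dry, 9.8°C/km): ΔT = -9.8 × 2.8 = -27.44°C → T = -10.24°C
Environment:
  1100 → 3900 m (environment, 7.5°C/km): ΔT = -7.5 × 2.8 = -21°C → T = -3.8°C
T_parcel − T_env = -10.24 − (-3.8) = -6.44°C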